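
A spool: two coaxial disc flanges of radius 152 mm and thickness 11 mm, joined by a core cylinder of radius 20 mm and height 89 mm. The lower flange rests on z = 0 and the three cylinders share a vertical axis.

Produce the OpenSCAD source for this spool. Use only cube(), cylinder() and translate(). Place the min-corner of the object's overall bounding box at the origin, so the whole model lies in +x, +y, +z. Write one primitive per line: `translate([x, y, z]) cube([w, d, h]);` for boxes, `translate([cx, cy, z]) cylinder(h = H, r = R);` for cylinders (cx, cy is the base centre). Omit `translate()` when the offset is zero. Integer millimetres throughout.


translate([152, 152, 0]) cylinder(h = 11, r = 152);
translate([152, 152, 11]) cylinder(h = 89, r = 20);
translate([152, 152, 100]) cylinder(h = 11, r = 152);


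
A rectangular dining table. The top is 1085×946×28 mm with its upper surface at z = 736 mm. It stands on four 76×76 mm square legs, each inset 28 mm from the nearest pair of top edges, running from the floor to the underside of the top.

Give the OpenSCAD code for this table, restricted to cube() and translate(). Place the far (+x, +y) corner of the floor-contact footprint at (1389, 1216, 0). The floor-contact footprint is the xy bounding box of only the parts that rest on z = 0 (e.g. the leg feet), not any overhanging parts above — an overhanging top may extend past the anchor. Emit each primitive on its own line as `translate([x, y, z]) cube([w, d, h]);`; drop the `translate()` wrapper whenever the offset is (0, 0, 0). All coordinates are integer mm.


translate([332, 298, 708]) cube([1085, 946, 28]);
translate([360, 326, 0]) cube([76, 76, 708]);
translate([1313, 326, 0]) cube([76, 76, 708]);
translate([360, 1140, 0]) cube([76, 76, 708]);
translate([1313, 1140, 0]) cube([76, 76, 708]);


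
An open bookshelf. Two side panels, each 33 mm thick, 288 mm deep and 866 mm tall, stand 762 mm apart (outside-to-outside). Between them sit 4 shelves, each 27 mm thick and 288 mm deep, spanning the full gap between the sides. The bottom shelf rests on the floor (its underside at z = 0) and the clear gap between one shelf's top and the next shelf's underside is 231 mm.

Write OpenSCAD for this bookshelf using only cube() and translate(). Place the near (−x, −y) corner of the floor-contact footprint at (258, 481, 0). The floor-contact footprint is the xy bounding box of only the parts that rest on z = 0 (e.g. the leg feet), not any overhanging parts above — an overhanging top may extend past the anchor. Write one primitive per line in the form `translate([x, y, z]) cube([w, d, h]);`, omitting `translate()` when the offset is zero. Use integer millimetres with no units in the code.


translate([258, 481, 0]) cube([33, 288, 866]);
translate([987, 481, 0]) cube([33, 288, 866]);
translate([291, 481, 0]) cube([696, 288, 27]);
translate([291, 481, 258]) cube([696, 288, 27]);
translate([291, 481, 516]) cube([696, 288, 27]);
translate([291, 481, 774]) cube([696, 288, 27]);


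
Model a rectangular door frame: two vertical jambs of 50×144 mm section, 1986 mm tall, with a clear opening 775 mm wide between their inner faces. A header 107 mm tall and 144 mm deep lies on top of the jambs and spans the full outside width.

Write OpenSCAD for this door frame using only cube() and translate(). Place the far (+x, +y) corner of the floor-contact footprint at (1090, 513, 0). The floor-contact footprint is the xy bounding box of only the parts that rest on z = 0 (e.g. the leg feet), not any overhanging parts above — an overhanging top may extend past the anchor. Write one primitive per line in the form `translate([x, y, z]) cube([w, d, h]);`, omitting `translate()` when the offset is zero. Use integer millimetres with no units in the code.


translate([215, 369, 0]) cube([50, 144, 1986]);
translate([1040, 369, 0]) cube([50, 144, 1986]);
translate([215, 369, 1986]) cube([875, 144, 107]);


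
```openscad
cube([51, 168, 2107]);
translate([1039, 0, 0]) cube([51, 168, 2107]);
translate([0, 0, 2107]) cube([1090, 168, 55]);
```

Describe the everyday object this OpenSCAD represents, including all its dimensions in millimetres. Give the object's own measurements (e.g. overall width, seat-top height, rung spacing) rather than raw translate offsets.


A door frame. The clear opening is 988 mm wide and 2107 mm high. Two 51 mm wide jambs, 168 mm deep, stand either side of the opening from the floor to the top of the opening. A 55 mm thick head sits across the top of both jambs, spanning the full outside width of the frame.


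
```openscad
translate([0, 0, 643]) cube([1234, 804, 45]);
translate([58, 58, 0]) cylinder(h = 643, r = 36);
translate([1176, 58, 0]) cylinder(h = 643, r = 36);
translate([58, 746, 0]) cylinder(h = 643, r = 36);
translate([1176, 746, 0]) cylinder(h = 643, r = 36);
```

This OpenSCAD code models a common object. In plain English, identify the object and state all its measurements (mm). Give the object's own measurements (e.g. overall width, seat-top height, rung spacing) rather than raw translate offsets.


A table: top 1234 mm (x) × 804 mm (y), 45 mm thick, upper face at z = 688 mm, on four round legs of 72 mm diameter, each leg's bounding box inset 22 mm from the nearest pair of top edges from z = 0 to the bottom of the top.


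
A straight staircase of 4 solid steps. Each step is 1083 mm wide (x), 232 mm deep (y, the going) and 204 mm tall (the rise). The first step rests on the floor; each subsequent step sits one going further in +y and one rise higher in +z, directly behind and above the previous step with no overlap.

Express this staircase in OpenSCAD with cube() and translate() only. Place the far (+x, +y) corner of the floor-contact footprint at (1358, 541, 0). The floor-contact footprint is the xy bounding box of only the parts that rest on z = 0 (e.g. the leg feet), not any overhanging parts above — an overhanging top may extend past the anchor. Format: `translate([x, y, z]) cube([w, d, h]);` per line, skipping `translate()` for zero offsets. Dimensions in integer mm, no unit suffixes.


translate([275, 309, 0]) cube([1083, 232, 204]);
translate([275, 541, 204]) cube([1083, 232, 204]);
translate([275, 773, 408]) cube([1083, 232, 204]);
translate([275, 1005, 612]) cube([1083, 232, 204]);


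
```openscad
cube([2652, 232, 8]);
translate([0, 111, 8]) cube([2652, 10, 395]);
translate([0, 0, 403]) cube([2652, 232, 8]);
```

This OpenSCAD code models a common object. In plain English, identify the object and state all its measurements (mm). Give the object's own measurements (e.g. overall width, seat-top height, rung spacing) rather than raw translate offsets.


An I-beam lying along x, 2652 mm long. Overall section height 411 mm. Two flanges 232 mm wide (y) and 8 mm thick, one on the floor and one at the top; a web 10 mm thick runs between them, centred on the flange width.


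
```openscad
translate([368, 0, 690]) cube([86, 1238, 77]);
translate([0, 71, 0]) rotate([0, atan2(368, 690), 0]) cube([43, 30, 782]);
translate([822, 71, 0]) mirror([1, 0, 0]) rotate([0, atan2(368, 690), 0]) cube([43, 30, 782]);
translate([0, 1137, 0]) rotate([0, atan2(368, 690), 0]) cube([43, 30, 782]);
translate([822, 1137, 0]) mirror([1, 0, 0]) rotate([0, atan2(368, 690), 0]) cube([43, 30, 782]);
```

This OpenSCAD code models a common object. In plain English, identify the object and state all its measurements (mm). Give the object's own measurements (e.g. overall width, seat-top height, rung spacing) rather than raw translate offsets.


A sawhorse. A 86×1238×77 mm beam (x, y, z) sits on two A-frame leg pairs. Each pair is two raked legs of 43×30 mm section (30 mm along y) splaying symmetrically in x. Each leg rises 690 mm vertically over 368 mm of horizontal reach and is 782 mm long along its own axis. Every leg's outer bottom edge rests on the floor and its outer top edge meets a bottom edge of the beam — the left legs (tilting toward +x) meet the beam's −x bottom edge, the right legs (their mirror images, tilting toward −x) meet its +x bottom edge — so the leg tops tuck under the beam, the beam's underside is 690 mm above the floor, and the feet are 822 mm apart outside-to-outside with the beam centred between them. The two leg pairs are set in 71 mm from either end of the beam.


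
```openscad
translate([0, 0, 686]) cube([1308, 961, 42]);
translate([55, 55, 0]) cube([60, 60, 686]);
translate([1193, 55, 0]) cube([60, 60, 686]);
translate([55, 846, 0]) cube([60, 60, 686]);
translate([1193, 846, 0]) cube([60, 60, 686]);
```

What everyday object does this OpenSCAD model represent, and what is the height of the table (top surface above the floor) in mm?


A table. The table height is 728 mm.

A 1308×961×42 slab sits at z = 686 on four 60 mm square posts — a table. The top surface is at 686 + 42 = 728 mm.


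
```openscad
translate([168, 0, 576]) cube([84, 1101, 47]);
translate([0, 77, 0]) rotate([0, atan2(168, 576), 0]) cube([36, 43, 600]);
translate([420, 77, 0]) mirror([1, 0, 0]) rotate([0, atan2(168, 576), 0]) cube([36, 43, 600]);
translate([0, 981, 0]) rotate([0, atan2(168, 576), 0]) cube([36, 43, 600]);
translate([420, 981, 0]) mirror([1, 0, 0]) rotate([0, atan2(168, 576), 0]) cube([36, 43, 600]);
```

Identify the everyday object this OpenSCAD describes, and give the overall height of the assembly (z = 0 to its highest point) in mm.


A sawhorse. The overall height is 623 mm.

A beam across two mirrored pairs of raked legs — a sawhorse. The beam's underside is at z = 576 (matching the legs' vertical rise in atan2(168, 576)) and the beam is 47 mm tall, so its top is at 576 + 47 = 623 mm. The raked legs top out at the beam's underside, so that is the highest point.


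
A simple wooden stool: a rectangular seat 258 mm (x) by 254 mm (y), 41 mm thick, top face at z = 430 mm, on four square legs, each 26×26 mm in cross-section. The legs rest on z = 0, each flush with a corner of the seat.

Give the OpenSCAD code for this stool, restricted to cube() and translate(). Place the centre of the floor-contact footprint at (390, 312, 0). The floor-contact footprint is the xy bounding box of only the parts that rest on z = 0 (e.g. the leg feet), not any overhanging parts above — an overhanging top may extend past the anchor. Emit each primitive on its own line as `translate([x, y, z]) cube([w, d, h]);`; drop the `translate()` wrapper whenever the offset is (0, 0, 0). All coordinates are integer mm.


// leg_h = 430 - 41 = 389
translate([261, 185, 389]) cube([258, 254, 41]);
translate([261, 185, 0]) cube([26, 26, 389]);
translate([493, 185, 0]) cube([26, 26, 389]);
translate([261, 413, 0]) cube([26, 26, 389]);
translate([493, 413, 0]) cube([26, 26, 389]);


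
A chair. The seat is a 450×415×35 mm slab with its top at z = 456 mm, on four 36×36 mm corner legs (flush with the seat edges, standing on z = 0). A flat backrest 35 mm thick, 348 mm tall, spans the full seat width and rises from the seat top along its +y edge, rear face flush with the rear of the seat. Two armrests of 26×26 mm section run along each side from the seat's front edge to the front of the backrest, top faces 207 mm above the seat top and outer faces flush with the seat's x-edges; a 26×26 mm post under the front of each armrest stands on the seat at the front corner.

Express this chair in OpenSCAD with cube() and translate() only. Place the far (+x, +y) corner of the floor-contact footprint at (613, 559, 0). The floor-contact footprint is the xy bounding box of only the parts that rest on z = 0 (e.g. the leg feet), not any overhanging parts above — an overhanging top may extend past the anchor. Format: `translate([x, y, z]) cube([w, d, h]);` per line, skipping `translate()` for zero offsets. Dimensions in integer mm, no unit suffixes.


translate([163, 144, 421]) cube([450, 415, 35]);
translate([163, 144, 0]) cube([36, 36, 421]);
translate([577, 144, 0]) cube([36, 36, 421]);
translate([163, 523, 0]) cube([36, 36, 421]);
translate([577, 523, 0]) cube([36, 36, 421]);
translate([163, 524, 456]) cube([450, 35, 348]);
translate([163, 144, 637]) cube([26, 380, 26]);
translate([587, 144, 637]) cube([26, 380, 26]);
translate([163, 144, 456]) cube([26, 26, 181]);
translate([587, 144, 456]) cube([26, 26, 181]);


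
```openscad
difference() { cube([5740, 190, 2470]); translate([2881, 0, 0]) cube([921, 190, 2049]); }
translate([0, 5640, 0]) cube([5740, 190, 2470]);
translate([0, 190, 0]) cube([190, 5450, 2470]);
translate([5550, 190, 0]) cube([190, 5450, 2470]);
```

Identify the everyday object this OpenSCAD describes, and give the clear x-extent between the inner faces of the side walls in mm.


A single room. The interior width is 5360 mm.

Four walls enclosing a rectangle with a door in the front wall — a room. Outside width 5740 minus two 190 mm walls gives 5360 mm.


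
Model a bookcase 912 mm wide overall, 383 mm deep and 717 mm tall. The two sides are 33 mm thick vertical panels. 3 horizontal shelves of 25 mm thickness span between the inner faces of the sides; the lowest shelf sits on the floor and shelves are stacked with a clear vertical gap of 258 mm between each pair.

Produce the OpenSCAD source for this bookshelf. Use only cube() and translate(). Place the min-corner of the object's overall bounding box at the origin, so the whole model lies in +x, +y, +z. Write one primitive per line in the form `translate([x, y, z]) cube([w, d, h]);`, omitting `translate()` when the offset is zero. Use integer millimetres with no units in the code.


cube([33, 383, 717]);
translate([879, 0, 0]) cube([33, 383, 717]);
translate([33, 0, 0]) cube([846, 383, 25]);
translate([33, 0, 283]) cube([846, 383, 25]);
translate([33, 0, 566]) cube([846, 383, 25]);


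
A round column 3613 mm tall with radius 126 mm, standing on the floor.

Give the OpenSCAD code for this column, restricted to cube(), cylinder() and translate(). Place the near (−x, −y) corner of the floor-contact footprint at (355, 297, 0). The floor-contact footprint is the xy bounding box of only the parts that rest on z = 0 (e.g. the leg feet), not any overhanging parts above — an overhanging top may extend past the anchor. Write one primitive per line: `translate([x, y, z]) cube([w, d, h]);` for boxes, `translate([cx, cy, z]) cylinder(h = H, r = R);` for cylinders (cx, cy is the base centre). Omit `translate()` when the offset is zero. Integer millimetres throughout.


translate([481, 423, 0]) cylinder(h = 3613, r = 126);


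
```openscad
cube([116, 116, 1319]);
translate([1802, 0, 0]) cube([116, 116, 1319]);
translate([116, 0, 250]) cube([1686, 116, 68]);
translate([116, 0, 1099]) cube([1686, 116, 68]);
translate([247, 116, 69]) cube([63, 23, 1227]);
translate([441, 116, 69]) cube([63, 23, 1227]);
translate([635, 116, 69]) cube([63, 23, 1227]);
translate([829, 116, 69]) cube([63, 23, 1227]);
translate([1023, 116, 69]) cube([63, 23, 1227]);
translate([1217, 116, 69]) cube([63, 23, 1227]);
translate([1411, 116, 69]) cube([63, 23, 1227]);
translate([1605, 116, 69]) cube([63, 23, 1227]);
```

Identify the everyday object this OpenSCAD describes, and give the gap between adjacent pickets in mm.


A fence section. The picket gap is 131 mm.

Two posts, two rails, 8 pickets — a fence section. Span 1686 mm holds 8 pickets of 63 mm with 9 equal gaps: ⌊(1686 − 8·63) / 9⌋ = 131 mm.


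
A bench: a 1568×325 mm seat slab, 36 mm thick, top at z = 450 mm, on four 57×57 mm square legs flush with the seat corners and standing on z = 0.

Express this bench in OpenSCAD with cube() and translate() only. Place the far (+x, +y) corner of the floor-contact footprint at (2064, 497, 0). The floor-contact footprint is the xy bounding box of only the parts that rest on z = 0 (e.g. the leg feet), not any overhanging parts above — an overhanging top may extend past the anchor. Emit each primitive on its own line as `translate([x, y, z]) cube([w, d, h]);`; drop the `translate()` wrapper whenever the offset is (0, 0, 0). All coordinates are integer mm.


translate([496, 172, 414]) cube([1568, 325, 36]);
translate([496, 172, 0]) cube([57, 57, 414]);
translate([496, 440, 0]) cube([57, 57, 414]);
translate([2007, 172, 0]) cube([57, 57, 414]);
translate([2007, 440, 0]) cube([57, 57, 414]);


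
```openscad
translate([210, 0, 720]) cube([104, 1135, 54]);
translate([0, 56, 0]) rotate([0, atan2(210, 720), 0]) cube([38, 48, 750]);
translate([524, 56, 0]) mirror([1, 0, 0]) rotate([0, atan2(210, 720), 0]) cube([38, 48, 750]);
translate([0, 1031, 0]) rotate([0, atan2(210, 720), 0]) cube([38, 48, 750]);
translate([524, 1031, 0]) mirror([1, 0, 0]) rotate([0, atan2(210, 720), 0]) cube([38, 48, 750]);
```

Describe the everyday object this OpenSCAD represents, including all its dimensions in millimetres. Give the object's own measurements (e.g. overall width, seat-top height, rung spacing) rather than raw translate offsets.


A sawhorse. A 104×1135×54 mm beam (x, y, z) sits on two A-frame leg pairs. Each pair is two raked legs of 38×48 mm section (48 mm along y) splaying symmetrically in x. Each leg rises 720 mm vertically over 210 mm of horizontal reach and is 750 mm long along its own axis. Every leg's outer bottom edge rests on the floor and its outer top edge meets a bottom edge of the beam — the left legs (tilting toward +x) meet the beam's −x bottom edge, the right legs (their mirror images, tilting toward −x) meet its +x bottom edge — so the leg tops tuck under the beam, the beam's underside is 720 mm above the floor, and the feet are 524 mm apart outside-to-outside with the beam centred between them. The two leg pairs are set in 56 mm from either end of the beam.


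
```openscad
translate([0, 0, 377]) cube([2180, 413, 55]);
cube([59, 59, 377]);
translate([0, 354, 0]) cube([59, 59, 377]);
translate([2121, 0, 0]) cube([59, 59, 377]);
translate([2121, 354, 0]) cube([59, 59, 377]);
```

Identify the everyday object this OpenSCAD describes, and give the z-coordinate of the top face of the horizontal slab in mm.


A bench. The seat-top height is 432 mm.

A long slab on four corner posts — a bench. The slab sits at z = 377 with thickness 55, so the top is 377 + 55 = 432 mm.


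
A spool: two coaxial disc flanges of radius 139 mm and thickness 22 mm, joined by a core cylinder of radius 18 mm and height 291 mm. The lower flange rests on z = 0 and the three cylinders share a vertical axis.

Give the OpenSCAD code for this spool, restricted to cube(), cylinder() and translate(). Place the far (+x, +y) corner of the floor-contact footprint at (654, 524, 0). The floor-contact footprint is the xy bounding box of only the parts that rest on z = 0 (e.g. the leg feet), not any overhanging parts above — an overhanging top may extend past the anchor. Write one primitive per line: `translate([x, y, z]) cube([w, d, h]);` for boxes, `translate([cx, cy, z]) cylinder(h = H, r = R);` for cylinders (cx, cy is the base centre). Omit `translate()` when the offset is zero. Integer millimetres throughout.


translate([515, 385, 0]) cylinder(h = 22, r = 139);
translate([515, 385, 22]) cylinder(h = 291, r = 18);
translate([515, 385, 313]) cylinder(h = 22, r = 139);


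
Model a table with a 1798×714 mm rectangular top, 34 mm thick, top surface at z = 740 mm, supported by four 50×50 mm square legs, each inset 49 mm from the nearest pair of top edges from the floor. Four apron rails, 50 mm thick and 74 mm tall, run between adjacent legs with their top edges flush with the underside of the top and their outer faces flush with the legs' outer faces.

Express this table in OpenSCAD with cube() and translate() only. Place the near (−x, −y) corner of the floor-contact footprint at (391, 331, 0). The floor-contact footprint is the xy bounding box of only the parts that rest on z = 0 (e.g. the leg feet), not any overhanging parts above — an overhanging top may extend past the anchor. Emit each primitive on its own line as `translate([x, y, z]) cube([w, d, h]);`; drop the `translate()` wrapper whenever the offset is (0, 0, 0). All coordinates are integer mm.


translate([342, 282, 706]) cube([1798, 714, 34]);
translate([391, 331, 0]) cube([50, 50, 706]);
translate([2041, 331, 0]) cube([50, 50, 706]);
translate([391, 897, 0]) cube([50, 50, 706]);
translate([2041, 897, 0]) cube([50, 50, 706]);
translate([441, 331, 632]) cube([1600, 50, 74]);
translate([441, 897, 632]) cube([1600, 50, 74]);
translate([391, 381, 632]) cube([50, 516, 74]);
translate([2041, 381, 632]) cube([50, 516, 74]);


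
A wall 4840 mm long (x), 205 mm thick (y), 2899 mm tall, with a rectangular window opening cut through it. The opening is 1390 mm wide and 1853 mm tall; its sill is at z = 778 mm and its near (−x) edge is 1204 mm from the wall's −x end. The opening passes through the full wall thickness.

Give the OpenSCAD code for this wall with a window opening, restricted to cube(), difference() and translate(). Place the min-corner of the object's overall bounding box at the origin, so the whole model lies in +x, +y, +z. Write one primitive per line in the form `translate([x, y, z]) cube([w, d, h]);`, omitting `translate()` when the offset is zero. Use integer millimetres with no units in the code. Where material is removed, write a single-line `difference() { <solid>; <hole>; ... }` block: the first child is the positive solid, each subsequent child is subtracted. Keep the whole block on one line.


difference() { cube([4840, 205, 2899]); translate([1204, 0, 778]) cube([1390, 205, 1853]); }


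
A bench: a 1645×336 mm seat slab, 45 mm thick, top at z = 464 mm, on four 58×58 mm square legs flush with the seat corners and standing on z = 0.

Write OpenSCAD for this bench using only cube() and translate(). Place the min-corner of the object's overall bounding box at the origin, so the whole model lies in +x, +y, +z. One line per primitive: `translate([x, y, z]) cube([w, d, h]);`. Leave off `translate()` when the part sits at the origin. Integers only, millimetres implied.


translate([0, 0, 419]) cube([1645, 336, 45]);
cube([58, 58, 419]);
translate([0, 278, 0]) cube([58, 58, 419]);
translate([1587, 0, 0]) cube([58, 58, 419]);
translate([1587, 278, 0]) cube([58, 58, 419]);


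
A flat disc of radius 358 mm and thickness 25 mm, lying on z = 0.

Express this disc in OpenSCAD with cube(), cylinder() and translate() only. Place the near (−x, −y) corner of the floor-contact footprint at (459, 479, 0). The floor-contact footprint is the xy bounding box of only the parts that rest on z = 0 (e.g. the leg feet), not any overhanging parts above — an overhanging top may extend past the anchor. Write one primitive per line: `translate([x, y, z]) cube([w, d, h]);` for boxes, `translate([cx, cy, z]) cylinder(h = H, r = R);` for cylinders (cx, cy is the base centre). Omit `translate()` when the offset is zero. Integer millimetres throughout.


translate([817, 837, 0]) cylinder(h = 25, r = 358);


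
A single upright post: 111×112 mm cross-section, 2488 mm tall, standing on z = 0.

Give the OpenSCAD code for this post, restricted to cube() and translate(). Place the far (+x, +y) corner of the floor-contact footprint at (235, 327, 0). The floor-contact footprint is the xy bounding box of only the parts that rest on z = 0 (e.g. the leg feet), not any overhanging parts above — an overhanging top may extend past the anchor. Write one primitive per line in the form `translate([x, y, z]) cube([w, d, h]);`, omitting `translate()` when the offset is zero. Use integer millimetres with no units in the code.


translate([124, 215, 0]) cube([111, 112, 2488]);


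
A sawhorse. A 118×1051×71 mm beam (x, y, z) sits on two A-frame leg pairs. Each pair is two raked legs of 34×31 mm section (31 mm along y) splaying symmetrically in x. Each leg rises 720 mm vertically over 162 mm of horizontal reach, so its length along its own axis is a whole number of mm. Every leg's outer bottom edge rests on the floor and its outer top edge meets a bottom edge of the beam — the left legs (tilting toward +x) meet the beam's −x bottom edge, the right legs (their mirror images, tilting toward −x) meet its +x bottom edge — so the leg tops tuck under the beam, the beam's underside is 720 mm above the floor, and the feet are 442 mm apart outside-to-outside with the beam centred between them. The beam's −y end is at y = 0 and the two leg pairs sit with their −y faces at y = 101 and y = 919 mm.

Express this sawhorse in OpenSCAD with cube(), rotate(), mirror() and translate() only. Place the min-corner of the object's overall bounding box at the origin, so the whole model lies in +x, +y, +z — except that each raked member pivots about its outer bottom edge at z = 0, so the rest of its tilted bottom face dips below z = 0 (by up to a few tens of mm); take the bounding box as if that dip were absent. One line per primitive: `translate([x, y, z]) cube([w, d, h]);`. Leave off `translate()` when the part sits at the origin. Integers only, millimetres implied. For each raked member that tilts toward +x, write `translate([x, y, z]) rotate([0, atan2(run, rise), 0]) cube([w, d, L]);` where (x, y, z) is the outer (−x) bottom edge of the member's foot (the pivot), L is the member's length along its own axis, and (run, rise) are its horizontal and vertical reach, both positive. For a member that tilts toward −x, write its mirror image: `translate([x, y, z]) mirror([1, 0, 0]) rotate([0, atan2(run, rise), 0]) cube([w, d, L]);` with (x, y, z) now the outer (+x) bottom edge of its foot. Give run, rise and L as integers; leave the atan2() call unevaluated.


translate([162, 0, 720]) cube([118, 1051, 71]);
translate([0, 101, 0]) rotate([0, atan2(162, 720), 0]) cube([34, 31, 738]);
translate([442, 101, 0]) mirror([1, 0, 0]) rotate([0, atan2(162, 720), 0]) cube([34, 31, 738]);
translate([0, 919, 0]) rotate([0, atan2(162, 720), 0]) cube([34, 31, 738]);
translate([442, 919, 0]) mirror([1, 0, 0]) rotate([0, atan2(162, 720), 0]) cube([34, 31, 738]);


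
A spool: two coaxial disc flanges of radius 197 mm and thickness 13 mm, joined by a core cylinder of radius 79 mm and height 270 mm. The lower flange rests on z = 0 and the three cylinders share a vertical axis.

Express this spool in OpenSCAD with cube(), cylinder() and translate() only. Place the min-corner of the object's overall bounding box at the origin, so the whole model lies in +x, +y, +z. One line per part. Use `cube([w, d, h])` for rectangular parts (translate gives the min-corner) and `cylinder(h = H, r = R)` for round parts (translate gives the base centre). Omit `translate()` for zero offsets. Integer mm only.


translate([197, 197, 0]) cylinder(h = 13, r = 197);
translate([197, 197, 13]) cylinder(h = 270, r = 79);
translate([197, 197, 283]) cylinder(h = 13, r = 197);


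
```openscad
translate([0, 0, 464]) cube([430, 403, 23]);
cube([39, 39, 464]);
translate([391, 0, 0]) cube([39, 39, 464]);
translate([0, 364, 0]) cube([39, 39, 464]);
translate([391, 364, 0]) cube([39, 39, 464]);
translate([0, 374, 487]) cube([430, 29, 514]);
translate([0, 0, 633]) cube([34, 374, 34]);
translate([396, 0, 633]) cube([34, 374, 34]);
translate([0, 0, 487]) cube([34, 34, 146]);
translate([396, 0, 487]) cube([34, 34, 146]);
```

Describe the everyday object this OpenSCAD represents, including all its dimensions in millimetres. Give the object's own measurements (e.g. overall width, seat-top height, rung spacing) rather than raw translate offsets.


A chair. The seat is a 430×403×23 mm slab with its top at z = 487 mm, on four 39×39 mm corner legs (flush with the seat edges, standing on z = 0). A flat backrest 29 mm thick, 514 mm tall, spans the full seat width and rises from the seat top along its +y edge, rear face flush with the rear of the seat. Two armrests of 34×34 mm section run along each side from the seat's front edge to the front of the backrest, top faces 180 mm above the seat top and outer faces flush with the seat's x-edges; a 34×34 mm post under the front of each armrest stands on the seat at the front corner.


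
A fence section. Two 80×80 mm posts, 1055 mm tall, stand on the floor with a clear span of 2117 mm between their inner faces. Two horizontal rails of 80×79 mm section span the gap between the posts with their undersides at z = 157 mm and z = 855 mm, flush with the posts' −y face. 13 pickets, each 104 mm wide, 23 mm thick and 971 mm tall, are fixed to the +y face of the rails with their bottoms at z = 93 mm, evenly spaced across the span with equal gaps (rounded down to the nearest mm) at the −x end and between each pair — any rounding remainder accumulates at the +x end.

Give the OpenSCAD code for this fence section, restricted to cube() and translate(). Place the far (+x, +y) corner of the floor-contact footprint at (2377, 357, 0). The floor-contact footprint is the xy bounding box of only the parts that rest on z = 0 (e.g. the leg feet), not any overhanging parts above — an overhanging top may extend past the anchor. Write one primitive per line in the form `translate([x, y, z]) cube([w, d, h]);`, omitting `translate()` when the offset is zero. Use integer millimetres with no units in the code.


translate([100, 277, 0]) cube([80, 80, 1055]);
translate([2297, 277, 0]) cube([80, 80, 1055]);
translate([180, 277, 157]) cube([2117, 80, 79]);
translate([180, 277, 855]) cube([2117, 80, 79]);
translate([234, 357, 93]) cube([104, 23, 971]);
translate([392, 357, 93]) cube([104, 23, 971]);
translate([550, 357, 93]) cube([104, 23, 971]);
translate([708, 357, 93]) cube([104, 23, 971]);
translate([866, 357, 93]) cube([104, 23, 971]);
translate([1024, 357, 93]) cube([104, 23, 971]);
translate([1182, 357, 93]) cube([104, 23, 971]);
translate([1340, 357, 93]) cube([104, 23, 971]);
translate([1498, 357, 93]) cube([104, 23, 971]);
translate([1656, 357, 93]) cube([104, 23, 971]);
translate([1814, 357, 93]) cube([104, 23, 971]);
translate([1972, 357, 93]) cube([104, 23, 971]);
translate([2130, 357, 93]) cube([104, 23, 971]);


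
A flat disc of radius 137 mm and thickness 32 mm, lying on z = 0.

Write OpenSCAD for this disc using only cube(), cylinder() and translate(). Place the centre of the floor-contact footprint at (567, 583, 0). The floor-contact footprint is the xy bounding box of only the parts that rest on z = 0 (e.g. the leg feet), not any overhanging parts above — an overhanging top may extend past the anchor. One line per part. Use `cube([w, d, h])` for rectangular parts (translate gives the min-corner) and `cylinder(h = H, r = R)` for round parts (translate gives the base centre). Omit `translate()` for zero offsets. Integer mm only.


translate([567, 583, 0]) cylinder(h = 32, r = 137);


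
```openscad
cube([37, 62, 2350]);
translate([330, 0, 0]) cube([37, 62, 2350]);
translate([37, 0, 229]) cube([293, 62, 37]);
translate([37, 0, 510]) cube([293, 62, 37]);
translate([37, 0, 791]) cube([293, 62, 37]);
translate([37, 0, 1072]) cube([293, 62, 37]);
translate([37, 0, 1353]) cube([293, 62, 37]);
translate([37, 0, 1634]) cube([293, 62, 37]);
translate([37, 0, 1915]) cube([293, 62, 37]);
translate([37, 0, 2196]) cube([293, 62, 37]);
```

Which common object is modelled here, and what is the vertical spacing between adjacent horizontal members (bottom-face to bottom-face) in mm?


A ladder. The rung spacing is 281 mm.

Two tall 37×62 posts with 8 short bars between them — a ladder. Adjacent rungs sit at z = 229 and z = 510, so the spacing is 510 − 229 = 281 mm.


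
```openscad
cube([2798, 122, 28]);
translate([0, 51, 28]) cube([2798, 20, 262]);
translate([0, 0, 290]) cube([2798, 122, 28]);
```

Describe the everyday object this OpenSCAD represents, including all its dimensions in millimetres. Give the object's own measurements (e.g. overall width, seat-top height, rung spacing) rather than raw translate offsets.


An I-beam lying along x, 2798 mm long. Overall section height 318 mm. Two flanges 122 mm wide (y) and 28 mm thick, one on the floor and one at the top; a web 20 mm thick runs between them, centred on the flange width.


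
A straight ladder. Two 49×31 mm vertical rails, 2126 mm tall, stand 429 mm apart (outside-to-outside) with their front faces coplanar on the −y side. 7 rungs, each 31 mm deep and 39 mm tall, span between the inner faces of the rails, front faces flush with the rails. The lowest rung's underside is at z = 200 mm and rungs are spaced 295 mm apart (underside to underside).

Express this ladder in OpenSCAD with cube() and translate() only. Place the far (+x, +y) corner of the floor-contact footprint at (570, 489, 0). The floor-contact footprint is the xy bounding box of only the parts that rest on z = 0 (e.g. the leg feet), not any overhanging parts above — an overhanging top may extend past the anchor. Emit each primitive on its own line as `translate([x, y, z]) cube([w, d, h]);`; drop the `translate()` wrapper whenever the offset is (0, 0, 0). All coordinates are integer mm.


// rung span = 429 - 2*49 = 331
// rung[k] z = 200 + k*295
translate([141, 458, 0]) cube([49, 31, 2126]);
translate([521, 458, 0]) cube([49, 31, 2126]);
translate([190, 458, 200]) cube([331, 31, 39]);
translate([190, 458, 495]) cube([331, 31, 39]);
translate([190, 458, 790]) cube([331, 31, 39]);
translate([190, 458, 1085]) cube([331, 31, 39]);
translate([190, 458, 1380]) cube([331, 31, 39]);
translate([190, 458, 1675]) cube([331, 31, 39]);
translate([190, 458, 1970]) cube([331, 31, 39]);


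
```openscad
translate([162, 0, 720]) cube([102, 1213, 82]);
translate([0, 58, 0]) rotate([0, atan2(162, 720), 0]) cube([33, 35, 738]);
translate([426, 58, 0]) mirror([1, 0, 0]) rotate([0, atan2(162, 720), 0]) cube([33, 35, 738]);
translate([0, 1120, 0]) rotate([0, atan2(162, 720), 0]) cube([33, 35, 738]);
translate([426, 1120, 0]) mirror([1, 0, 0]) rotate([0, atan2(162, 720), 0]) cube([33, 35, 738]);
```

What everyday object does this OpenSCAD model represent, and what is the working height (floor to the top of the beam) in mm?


A sawhorse. The overall height is 802 mm.

A beam across two mirrored pairs of raked legs — a sawhorse. The beam's underside is at z = 720 (matching the legs' vertical rise in atan2(162, 720)) and the beam is 82 mm tall, so its top is at 720 + 82 = 802 mm. The raked legs top out at the beam's underside, so that is the highest point.


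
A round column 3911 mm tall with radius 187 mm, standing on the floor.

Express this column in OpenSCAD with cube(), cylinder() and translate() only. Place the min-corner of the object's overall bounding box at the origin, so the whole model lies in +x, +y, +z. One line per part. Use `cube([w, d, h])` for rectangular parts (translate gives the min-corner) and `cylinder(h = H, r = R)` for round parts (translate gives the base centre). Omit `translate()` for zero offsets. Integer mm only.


translate([187, 187, 0]) cylinder(h = 3911, r = 187);


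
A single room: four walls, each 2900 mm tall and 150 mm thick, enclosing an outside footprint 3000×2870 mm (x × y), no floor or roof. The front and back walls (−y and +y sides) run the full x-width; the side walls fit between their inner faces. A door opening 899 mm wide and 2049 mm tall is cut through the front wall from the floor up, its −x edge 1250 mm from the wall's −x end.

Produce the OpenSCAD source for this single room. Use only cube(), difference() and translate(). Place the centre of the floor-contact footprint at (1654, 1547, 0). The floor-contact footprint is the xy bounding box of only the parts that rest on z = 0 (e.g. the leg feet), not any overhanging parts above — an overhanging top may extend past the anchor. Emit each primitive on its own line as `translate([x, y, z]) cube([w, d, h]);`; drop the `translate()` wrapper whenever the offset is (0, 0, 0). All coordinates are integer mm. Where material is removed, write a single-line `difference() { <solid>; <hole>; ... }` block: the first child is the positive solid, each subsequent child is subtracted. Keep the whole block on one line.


difference() { translate([154, 112, 0]) cube([3000, 150, 2900]); translate([1404, 112, 0]) cube([899, 150, 2049]); }
translate([154, 2832, 0]) cube([3000, 150, 2900]);
translate([154, 262, 0]) cube([150, 2570, 2900]);
translate([3004, 262, 0]) cube([150, 2570, 2900]);


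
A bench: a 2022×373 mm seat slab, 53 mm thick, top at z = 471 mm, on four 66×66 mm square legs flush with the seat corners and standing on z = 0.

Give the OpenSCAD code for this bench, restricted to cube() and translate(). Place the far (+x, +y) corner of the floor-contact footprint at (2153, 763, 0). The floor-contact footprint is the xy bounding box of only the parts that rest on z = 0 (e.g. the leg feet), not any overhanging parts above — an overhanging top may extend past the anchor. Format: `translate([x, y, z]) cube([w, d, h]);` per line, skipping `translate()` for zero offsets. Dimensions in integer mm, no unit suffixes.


translate([131, 390, 418]) cube([2022, 373, 53]);
translate([131, 390, 0]) cube([66, 66, 418]);
translate([131, 697, 0]) cube([66, 66, 418]);
translate([2087, 390, 0]) cube([66, 66, 418]);
translate([2087, 697, 0]) cube([66, 66, 418]);


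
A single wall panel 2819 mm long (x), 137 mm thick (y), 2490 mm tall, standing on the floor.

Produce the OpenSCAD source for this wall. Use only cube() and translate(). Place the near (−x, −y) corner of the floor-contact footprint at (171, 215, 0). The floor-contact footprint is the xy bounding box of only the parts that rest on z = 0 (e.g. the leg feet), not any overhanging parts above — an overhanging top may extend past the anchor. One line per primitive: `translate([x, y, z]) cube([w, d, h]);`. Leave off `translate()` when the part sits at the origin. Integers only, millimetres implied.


translate([171, 215, 0]) cube([2819, 137, 2490]);


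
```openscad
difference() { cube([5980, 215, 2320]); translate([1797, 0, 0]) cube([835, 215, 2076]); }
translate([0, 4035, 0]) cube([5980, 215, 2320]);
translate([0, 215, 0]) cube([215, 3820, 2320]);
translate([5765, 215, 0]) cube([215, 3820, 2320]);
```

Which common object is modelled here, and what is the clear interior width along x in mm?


A single room. The interior width is 5550 mm.

Four walls enclosing a rectangle with a door in the front wall — a room. Outside width 5980 minus two 215 mm walls gives 5550 mm.


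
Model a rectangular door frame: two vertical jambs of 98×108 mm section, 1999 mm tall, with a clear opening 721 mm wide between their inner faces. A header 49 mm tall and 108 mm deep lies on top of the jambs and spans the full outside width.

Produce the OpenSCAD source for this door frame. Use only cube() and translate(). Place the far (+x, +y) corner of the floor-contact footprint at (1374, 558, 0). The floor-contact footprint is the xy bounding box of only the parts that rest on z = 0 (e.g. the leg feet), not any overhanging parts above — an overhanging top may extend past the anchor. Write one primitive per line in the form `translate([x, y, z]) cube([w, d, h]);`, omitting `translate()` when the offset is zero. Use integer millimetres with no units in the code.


translate([457, 450, 0]) cube([98, 108, 1999]);
translate([1276, 450, 0]) cube([98, 108, 1999]);
translate([457, 450, 1999]) cube([917, 108, 49]);


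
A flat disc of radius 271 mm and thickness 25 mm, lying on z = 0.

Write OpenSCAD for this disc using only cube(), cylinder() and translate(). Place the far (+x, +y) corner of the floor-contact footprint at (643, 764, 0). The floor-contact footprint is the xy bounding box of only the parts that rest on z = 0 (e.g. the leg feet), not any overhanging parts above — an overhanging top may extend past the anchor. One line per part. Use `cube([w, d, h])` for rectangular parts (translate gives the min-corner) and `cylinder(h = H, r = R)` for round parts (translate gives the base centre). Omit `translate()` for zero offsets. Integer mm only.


translate([372, 493, 0]) cylinder(h = 25, r = 271);


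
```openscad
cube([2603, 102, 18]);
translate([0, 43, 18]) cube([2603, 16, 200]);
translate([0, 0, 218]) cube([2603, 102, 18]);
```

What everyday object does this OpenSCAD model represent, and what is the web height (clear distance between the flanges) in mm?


An I-beam. The web height is 200 mm.

Two wide flanges with a thin centred web — an I-beam. Overall 236 mm minus two 18 mm flanges gives a web of 236 − 2·18 = 200 mm.
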